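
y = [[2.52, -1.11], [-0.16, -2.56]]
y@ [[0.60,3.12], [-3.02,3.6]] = [[4.86, 3.87], [7.64, -9.72]]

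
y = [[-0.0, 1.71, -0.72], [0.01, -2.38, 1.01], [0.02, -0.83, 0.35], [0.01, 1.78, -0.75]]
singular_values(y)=[3.83, 0.02, 0.0]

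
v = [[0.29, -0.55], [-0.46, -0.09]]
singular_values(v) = [0.65, 0.43]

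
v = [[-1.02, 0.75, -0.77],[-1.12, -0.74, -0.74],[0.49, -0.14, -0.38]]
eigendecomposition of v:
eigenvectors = [[-0.68+0.00j, (-0.68-0j), -0.43+0.00j],[-0.15-0.65j, (-0.15+0.65j), 0.58+0.00j],[0.17+0.26j, 0.17-0.26j, 0.69+0.00j]]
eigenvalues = [(-0.67+1.01j), (-0.67-1.01j), (-0.8+0j)]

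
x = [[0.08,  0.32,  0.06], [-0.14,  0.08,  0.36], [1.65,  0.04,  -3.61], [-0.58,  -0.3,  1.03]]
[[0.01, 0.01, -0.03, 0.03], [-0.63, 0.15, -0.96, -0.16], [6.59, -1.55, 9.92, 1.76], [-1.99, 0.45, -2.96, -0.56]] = x @ [[0.69, -0.02, 0.67, 0.39], [0.13, -0.03, 0.20, 0.04], [-1.51, 0.42, -2.44, -0.31]]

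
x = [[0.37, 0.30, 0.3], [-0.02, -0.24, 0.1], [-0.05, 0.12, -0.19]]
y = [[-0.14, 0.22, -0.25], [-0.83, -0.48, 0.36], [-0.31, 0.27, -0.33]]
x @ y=[[-0.39, 0.02, -0.08],[0.17, 0.14, -0.11],[-0.03, -0.12, 0.12]]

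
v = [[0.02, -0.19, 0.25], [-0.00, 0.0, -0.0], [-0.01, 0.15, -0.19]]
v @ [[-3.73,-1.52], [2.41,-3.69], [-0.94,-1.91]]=[[-0.77, 0.19], [0.0, 0.00], [0.58, -0.18]]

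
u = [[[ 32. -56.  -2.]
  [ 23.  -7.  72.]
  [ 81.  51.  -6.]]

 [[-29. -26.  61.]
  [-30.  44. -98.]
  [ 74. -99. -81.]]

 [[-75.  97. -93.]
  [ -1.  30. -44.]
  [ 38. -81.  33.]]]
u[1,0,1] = -26.0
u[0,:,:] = [[32.0, -56.0, -2.0], [23.0, -7.0, 72.0], [81.0, 51.0, -6.0]]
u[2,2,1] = -81.0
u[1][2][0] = 74.0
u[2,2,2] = 33.0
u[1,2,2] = -81.0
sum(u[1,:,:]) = -184.0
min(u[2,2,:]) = -81.0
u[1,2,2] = -81.0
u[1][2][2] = -81.0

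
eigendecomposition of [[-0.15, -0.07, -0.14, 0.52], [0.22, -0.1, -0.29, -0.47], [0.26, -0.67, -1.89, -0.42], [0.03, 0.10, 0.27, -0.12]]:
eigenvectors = [[0.13, 0.68, 0.43, -0.17], [0.1, -0.51, 0.84, -0.93], [0.97, 0.44, -0.28, 0.32], [-0.16, -0.30, 0.17, -0.09]]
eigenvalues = [-1.86, -0.41, 0.01, -0.0]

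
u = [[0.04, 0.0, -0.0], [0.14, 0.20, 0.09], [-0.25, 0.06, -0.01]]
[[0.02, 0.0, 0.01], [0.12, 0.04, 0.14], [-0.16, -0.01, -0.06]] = u @ [[0.62, 0.03, 0.26],[0.03, 0.06, 0.21],[0.26, 0.21, 0.71]]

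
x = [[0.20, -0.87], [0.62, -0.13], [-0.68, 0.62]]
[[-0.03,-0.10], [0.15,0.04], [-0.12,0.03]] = x @ [[0.26, 0.09],[0.09, 0.14]]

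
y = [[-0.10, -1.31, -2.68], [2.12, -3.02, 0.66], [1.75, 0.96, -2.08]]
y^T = [[-0.10, 2.12, 1.75], [-1.31, -3.02, 0.96], [-2.68, 0.66, -2.08]]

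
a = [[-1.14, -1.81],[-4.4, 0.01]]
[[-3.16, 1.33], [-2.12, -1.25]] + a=[[-4.3, -0.48], [-6.52, -1.24]]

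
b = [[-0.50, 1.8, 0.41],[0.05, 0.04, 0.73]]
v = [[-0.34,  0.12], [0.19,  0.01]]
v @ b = [[0.18, -0.61, -0.05], [-0.09, 0.34, 0.09]]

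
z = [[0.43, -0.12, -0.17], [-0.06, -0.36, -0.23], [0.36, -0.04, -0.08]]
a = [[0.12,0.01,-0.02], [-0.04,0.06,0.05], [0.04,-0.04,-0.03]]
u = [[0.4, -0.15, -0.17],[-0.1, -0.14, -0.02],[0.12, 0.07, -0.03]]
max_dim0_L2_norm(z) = 0.56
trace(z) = -0.01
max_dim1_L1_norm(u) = 0.72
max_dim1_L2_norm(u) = 0.46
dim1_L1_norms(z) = [0.72, 0.65, 0.48]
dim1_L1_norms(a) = [0.15, 0.15, 0.11]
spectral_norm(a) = 0.14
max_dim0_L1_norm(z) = 0.85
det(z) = -0.00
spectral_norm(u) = 0.47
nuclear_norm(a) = 0.23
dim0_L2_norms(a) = [0.13, 0.07, 0.06]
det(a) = 0.00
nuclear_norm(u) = 0.68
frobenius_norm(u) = 0.51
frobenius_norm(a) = 0.16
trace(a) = 0.15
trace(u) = 0.23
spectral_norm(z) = 0.61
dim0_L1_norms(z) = [0.85, 0.52, 0.48]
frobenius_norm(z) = 0.74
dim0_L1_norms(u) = [0.62, 0.36, 0.22]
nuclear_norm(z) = 1.05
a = u @ z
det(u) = 0.00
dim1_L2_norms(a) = [0.12, 0.09, 0.06]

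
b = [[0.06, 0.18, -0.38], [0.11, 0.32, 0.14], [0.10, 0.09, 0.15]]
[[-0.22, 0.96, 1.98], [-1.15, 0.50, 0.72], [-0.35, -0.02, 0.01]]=b @ [[1.12, 0.1, 2.69], [-3.56, 2.16, 2.84], [-0.94, -1.48, -3.44]]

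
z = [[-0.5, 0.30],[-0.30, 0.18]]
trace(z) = -0.32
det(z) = -0.00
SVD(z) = [[-0.86, -0.51],[-0.51, 0.86]] @ diag([0.6799999999999999, 3.754814949592243e-17]) @ [[0.86, -0.51], [-0.51, -0.86]]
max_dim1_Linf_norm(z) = 0.5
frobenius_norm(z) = 0.68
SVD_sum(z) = [[-0.50, 0.30], [-0.3, 0.18]] + [[0.00,0.0], [-0.00,-0.00]]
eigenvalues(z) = [-0.32, -0.0]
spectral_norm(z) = 0.68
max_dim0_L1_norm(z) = 0.8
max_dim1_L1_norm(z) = 0.8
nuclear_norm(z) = 0.68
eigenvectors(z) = [[-0.86, -0.51], [-0.51, -0.86]]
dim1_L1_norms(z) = [0.8, 0.48]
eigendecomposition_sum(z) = [[-0.5, 0.3],[-0.3, 0.18]] + [[0.00,-0.00], [0.0,-0.0]]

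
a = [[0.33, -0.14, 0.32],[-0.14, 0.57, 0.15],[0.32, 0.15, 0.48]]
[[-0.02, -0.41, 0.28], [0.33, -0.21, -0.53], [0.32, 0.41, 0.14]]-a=[[-0.35, -0.27, -0.04], [0.47, -0.78, -0.68], [0.00, 0.26, -0.34]]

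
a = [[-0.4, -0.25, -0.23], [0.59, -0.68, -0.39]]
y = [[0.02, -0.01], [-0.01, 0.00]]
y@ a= [[-0.01, 0.00, -0.0],[0.0, 0.00, 0.0]]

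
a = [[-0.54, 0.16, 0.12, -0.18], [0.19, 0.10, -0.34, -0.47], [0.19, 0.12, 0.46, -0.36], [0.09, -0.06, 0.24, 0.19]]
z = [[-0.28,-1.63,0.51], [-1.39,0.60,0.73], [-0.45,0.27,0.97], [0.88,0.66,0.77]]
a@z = [[-0.28, 0.89, -0.18],[-0.45, -0.65, -0.52],[-0.74, -0.35, 0.35],[0.12, 0.01, 0.38]]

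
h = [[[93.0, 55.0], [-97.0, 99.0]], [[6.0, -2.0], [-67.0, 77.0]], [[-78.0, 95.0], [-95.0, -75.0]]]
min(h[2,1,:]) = -95.0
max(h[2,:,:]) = 95.0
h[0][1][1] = 99.0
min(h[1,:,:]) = -67.0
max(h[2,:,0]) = -78.0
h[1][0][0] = 6.0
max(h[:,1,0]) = -67.0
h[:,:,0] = [[93.0, -97.0], [6.0, -67.0], [-78.0, -95.0]]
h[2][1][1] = -75.0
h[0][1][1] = 99.0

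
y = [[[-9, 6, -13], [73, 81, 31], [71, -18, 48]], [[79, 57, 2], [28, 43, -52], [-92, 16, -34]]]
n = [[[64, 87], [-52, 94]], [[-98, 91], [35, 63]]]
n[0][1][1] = 94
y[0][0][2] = -13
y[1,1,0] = 28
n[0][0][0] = 64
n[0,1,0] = -52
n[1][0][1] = 91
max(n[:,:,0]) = 64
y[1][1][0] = 28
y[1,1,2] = -52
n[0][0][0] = 64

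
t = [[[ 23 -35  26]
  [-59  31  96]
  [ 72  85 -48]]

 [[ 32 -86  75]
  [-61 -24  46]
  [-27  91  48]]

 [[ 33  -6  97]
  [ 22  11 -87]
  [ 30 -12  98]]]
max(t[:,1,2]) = 96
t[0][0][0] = 23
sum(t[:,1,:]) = -25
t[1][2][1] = 91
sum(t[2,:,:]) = 186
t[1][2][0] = -27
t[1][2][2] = 48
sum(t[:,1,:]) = -25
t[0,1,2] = 96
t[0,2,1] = 85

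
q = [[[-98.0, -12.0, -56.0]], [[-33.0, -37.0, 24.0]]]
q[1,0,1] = -37.0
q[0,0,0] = -98.0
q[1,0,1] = -37.0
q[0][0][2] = -56.0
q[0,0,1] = -12.0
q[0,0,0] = -98.0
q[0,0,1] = -12.0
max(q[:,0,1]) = -12.0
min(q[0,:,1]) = -12.0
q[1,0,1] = -37.0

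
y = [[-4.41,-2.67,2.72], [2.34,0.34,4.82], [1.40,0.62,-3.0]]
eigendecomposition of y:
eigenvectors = [[(0.89+0j),-0.44+0.28j,(-0.44-0.28j)], [0.01+0.00j,0.84+0.00j,(0.84-0j)], [-0.45+0.00j,(0.05+0.14j),(0.05-0.14j)]]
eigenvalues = [(-5.81+0j), (-0.63+1.56j), (-0.63-1.56j)]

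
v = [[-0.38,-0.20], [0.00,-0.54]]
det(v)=0.205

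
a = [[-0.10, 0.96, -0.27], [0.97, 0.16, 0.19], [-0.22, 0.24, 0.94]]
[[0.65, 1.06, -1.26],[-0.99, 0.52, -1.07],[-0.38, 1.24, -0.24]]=a @ [[-0.94, 0.11, -0.85], [0.38, 1.39, -1.43], [-0.72, 0.99, -0.09]]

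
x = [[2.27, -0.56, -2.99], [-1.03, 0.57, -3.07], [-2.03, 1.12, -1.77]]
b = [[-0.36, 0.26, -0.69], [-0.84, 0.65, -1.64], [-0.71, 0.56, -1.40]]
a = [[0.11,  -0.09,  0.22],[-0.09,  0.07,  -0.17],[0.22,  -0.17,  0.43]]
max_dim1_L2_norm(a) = 0.51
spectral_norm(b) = 2.70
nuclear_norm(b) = 2.72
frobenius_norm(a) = 0.61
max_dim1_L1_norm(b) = 3.13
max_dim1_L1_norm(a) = 0.82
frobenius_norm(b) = 2.70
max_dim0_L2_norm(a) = 0.51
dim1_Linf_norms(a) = [0.22, 0.17, 0.43]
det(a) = -0.00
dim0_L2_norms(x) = [3.21, 1.38, 4.64]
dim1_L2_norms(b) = [0.82, 1.95, 1.67]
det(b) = 0.00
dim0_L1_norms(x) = [5.33, 2.25, 7.83]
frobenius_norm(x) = 5.81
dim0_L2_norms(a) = [0.26, 0.2, 0.51]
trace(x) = 1.07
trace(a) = 0.61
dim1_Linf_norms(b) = [0.69, 1.64, 1.4]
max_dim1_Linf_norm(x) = 3.07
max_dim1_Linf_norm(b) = 1.64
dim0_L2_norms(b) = [1.16, 0.9, 2.26]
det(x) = 3.04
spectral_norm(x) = 4.66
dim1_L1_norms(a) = [0.42, 0.33, 0.82]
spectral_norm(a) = 0.61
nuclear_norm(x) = 8.31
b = x @ a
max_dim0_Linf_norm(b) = 1.64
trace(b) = -1.11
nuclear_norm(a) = 0.62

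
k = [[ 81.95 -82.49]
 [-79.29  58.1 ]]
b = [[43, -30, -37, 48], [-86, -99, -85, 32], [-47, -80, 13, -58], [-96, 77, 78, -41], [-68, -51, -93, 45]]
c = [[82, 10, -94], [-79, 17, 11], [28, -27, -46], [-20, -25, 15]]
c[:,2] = [-94, 11, -46, 15]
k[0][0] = 81.95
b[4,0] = -68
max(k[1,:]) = 58.1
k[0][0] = 81.95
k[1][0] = -79.29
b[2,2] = 13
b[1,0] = -86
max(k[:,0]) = 81.95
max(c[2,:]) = 28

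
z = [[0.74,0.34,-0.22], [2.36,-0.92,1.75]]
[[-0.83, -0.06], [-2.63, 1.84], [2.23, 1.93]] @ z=[[-0.76, -0.23, 0.08], [2.40, -2.59, 3.8], [6.2, -1.02, 2.89]]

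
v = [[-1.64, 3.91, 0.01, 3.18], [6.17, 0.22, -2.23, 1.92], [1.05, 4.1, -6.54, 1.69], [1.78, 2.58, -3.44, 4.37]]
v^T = [[-1.64, 6.17, 1.05, 1.78], [3.91, 0.22, 4.1, 2.58], [0.01, -2.23, -6.54, -3.44], [3.18, 1.92, 1.69, 4.37]]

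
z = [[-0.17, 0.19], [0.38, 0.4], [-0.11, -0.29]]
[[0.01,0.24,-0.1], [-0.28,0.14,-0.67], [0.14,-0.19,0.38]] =z @ [[-0.39,-0.50,-0.62], [-0.32,0.83,-1.09]]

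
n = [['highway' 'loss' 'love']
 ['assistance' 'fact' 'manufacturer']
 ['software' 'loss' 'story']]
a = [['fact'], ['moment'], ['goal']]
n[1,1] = 'fact'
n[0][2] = 'love'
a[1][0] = 'moment'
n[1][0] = 'assistance'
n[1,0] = 'assistance'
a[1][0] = 'moment'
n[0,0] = 'highway'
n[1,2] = 'manufacturer'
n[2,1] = 'loss'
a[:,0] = ['fact', 'moment', 'goal']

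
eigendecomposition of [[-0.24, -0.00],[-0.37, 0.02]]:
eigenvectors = [[0.00, 0.57], [1.00, 0.82]]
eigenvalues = [0.02, -0.24]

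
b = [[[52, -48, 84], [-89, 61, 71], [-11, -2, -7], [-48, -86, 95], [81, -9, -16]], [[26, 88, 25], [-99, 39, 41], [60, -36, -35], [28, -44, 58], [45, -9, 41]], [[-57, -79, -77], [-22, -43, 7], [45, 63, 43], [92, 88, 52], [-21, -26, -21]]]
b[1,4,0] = 45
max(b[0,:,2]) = 95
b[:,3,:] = [[-48, -86, 95], [28, -44, 58], [92, 88, 52]]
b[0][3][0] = -48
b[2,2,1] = 63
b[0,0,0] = 52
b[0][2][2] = -7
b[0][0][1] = -48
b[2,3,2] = 52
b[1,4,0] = 45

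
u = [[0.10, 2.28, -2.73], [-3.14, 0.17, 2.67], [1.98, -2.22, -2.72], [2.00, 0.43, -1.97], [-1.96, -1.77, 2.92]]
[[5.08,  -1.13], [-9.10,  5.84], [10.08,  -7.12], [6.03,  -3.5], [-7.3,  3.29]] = u @ [[0.71, -0.75], [-0.82, 1.02], [-2.52, 1.24]]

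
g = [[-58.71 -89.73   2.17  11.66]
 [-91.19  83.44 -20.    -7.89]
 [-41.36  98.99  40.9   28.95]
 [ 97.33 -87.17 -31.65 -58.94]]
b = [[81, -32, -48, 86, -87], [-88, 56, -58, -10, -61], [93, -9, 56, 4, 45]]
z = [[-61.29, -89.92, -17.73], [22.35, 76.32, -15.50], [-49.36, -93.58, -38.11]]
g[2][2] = 40.9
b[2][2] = 56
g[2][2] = 40.9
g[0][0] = -58.71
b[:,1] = [-32, 56, -9]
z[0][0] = -61.29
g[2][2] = 40.9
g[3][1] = -87.17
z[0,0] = -61.29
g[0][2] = 2.17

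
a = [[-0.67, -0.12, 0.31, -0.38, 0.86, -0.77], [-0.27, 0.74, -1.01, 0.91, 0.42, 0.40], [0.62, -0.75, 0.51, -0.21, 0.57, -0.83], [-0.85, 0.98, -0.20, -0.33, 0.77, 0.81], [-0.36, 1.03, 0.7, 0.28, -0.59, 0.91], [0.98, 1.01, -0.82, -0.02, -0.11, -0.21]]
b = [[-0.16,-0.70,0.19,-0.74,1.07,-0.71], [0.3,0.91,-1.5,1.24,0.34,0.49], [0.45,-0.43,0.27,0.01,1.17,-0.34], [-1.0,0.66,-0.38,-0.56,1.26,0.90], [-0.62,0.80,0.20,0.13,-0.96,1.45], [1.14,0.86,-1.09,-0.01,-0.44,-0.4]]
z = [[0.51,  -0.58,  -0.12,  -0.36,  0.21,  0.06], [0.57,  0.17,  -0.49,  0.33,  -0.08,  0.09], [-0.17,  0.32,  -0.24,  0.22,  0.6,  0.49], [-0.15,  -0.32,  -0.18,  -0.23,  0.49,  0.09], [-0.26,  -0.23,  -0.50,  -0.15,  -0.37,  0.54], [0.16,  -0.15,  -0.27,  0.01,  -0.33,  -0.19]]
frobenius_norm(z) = 1.97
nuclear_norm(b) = 9.49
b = a + z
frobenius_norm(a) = 3.98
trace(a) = -0.55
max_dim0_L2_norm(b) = 2.31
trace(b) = -0.90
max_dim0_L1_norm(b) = 5.24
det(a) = 3.33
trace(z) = -0.35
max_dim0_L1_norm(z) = 2.08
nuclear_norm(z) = 4.18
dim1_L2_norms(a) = [1.43, 1.67, 1.5, 1.76, 1.71, 1.65]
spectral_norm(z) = 1.06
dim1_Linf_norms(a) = [0.86, 1.01, 0.83, 0.98, 1.03, 1.01]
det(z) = 0.00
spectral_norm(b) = 3.02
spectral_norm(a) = 2.71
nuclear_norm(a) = 8.61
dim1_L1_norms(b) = [3.57, 4.78, 2.67, 4.76, 4.16, 3.94]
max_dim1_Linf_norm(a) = 1.03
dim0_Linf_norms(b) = [1.14, 0.91, 1.5, 1.24, 1.26, 1.45]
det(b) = -0.89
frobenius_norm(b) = 4.66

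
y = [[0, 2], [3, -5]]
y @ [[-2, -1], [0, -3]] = [[0, -6], [-6, 12]]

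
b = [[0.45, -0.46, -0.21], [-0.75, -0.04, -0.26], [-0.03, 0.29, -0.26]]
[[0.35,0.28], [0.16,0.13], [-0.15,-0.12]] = b@[[-0.09, -0.07], [-0.75, -0.58], [-0.24, -0.19]]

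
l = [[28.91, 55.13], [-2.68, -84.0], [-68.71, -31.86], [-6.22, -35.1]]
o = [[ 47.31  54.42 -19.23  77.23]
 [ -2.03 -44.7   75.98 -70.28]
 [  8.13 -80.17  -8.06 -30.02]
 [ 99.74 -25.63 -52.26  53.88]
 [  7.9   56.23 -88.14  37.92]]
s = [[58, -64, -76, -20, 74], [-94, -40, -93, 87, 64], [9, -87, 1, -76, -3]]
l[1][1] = -84.0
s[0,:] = [58, -64, -76, -20, 74]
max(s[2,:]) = 9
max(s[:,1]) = -40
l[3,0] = -6.22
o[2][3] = -30.02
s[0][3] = -20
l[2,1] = -31.86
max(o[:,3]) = 77.23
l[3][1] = -35.1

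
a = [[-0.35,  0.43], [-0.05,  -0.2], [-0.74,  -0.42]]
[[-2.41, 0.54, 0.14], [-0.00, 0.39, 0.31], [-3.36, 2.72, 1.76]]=a @ [[5.29, -3.00, -1.75], [-1.31, -1.19, -1.11]]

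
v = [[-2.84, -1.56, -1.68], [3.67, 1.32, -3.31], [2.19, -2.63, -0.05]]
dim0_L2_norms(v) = [5.13, 3.33, 3.71]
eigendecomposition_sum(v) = [[-1.41+1.42j, -0.73-0.56j, -0.89-0.84j], [1.60+1.04j, -0.38+0.79j, -0.61+0.99j], [(1.27+1.35j), -0.54+0.66j, -0.81+0.80j]] + [[(-1.41-1.42j), (-0.73+0.56j), -0.89+0.84j], [1.60-1.04j, (-0.38-0.79j), (-0.61-0.99j)], [1.27-1.35j, (-0.54-0.66j), -0.81-0.80j]] + [[(-0.02-0j),(-0.1-0j),(0.1-0j)], [(0.47+0j),(2.08+0j),(-2.09+0j)], [(-0.35-0j),-1.55-0.00j,1.56-0.00j]]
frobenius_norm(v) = 7.16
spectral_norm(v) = 5.53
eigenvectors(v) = [[(0.6+0j),0.60-0.00j,0.04+0.00j], [(-0.12-0.56j),-0.12+0.56j,-0.80+0.00j], [(0.02-0.56j),(0.02+0.56j),0.60+0.00j]]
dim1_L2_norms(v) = [3.65, 5.12, 3.42]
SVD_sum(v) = [[-1.9, -0.41, 0.88], [4.35, 0.95, -2.03], [1.29, 0.28, -0.6]] + [[-0.02, -1.95, -0.97], [-0.00, -0.22, -0.11], [-0.03, -2.11, -1.05]] + [[-0.92, 0.8, -1.60],[-0.68, 0.59, -1.17],[0.92, -0.8, 1.6]]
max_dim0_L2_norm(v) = 5.13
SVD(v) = [[-0.39, -0.68, -0.63], [0.88, -0.08, -0.46], [0.26, -0.73, 0.63]] @ diag([5.530959556312255, 3.214716688009526, 3.2060229260364297]) @ [[0.89, 0.19, -0.41], [0.01, 0.90, 0.44], [0.46, -0.4, 0.79]]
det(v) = 57.00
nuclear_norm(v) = 11.95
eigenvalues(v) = [(-2.59+3.01j), (-2.59-3.01j), (3.61+0j)]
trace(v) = -1.57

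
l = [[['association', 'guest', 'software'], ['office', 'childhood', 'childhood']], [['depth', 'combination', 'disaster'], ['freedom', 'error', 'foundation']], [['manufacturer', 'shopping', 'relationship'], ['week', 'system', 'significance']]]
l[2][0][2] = 'relationship'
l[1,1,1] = 'error'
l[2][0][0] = 'manufacturer'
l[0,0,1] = 'guest'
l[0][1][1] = 'childhood'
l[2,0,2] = 'relationship'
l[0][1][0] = 'office'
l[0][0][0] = 'association'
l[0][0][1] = 'guest'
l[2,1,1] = 'system'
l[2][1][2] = 'significance'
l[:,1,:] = [['office', 'childhood', 'childhood'], ['freedom', 'error', 'foundation'], ['week', 'system', 'significance']]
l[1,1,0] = 'freedom'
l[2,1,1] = 'system'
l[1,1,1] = 'error'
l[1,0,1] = 'combination'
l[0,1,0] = 'office'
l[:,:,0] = [['association', 'office'], ['depth', 'freedom'], ['manufacturer', 'week']]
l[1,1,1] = 'error'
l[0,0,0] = 'association'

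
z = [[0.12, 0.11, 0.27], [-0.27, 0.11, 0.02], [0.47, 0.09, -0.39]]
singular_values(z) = [0.66, 0.33, 0.17]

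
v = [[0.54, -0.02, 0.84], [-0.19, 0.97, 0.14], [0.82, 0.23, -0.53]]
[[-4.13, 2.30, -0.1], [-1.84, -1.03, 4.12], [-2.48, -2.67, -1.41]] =v @ [[-3.95, -0.74, -1.96],[-2.32, -1.66, 3.69],[-2.43, 3.17, 1.23]]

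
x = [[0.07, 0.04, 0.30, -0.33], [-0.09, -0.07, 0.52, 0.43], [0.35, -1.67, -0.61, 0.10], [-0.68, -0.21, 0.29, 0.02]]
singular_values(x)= [1.82, 0.87, 0.54, 0.42]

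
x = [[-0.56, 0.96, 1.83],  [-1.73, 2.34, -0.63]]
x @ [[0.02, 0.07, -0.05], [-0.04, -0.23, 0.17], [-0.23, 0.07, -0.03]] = [[-0.47, -0.13, 0.14], [0.02, -0.70, 0.50]]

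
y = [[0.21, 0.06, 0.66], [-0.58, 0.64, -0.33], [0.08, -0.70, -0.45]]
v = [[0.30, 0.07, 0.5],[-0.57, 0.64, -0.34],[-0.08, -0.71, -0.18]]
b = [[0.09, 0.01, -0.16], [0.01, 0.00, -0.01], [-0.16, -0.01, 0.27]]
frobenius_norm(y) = 1.43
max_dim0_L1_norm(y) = 1.44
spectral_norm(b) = 0.36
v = b + y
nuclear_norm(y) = 2.12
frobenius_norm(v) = 1.32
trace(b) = 0.36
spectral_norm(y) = 1.07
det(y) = 0.11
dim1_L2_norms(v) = [0.59, 0.92, 0.74]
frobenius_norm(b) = 0.36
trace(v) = 0.76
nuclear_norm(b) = 0.37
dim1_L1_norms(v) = [0.87, 1.55, 0.97]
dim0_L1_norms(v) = [0.95, 1.42, 1.02]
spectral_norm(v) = 1.06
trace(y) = 0.40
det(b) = -0.00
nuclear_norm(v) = 1.97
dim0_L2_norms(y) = [0.62, 0.95, 0.86]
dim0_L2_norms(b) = [0.18, 0.01, 0.31]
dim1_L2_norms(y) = [0.7, 0.92, 0.84]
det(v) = 0.12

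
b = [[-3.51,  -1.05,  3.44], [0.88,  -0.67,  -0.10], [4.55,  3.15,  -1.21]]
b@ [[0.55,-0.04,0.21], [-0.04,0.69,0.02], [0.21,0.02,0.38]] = [[-1.17, -0.52, 0.55], [0.49, -0.50, 0.13], [2.12, 1.97, 0.56]]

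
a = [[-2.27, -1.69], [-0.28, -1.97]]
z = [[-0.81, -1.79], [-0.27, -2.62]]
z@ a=[[2.34,4.9],[1.35,5.62]]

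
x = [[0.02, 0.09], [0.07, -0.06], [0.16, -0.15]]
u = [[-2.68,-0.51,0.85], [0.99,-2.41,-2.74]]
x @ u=[[0.04, -0.23, -0.23], [-0.25, 0.11, 0.22], [-0.58, 0.28, 0.55]]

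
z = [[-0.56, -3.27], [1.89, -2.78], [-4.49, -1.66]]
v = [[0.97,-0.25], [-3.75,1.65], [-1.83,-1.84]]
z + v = [[0.41, -3.52], [-1.86, -1.13], [-6.32, -3.50]]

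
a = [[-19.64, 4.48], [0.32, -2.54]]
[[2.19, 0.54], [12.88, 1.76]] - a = [[21.83, -3.94], [12.56, 4.30]]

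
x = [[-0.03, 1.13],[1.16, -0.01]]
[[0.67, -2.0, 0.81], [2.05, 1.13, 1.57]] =x @ [[1.77, 0.96, 1.36], [0.64, -1.74, 0.75]]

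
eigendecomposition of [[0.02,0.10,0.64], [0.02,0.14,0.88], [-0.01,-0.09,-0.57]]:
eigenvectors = [[0.52, 0.78, 0.10], [0.72, 0.62, 0.98], [-0.47, -0.11, -0.16]]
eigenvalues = [-0.42, 0.01, 0.0]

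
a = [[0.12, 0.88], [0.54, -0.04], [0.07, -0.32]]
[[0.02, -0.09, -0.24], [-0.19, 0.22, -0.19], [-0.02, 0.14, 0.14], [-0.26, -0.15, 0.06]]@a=[[-0.06,0.1],[0.08,-0.12],[0.08,-0.07],[-0.11,-0.24]]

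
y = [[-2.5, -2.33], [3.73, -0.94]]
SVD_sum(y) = [[-2.81,-0.46], [3.48,0.57]] + [[0.31, -1.87],[0.25, -1.51]]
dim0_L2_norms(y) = [4.49, 2.51]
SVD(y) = [[-0.63, 0.78],  [0.78, 0.63]] @ diag([4.53219562508857, 2.4361040240367458]) @ [[0.99, 0.16],[0.16, -0.99]]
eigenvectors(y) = [[(0.16-0.6j), (0.16+0.6j)], [-0.78+0.00j, (-0.78-0j)]]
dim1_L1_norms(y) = [4.83, 4.67]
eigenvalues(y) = [(-1.72+2.84j), (-1.72-2.84j)]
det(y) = 11.04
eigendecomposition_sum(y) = [[(-1.25+1.19j), -1.16-0.70j], [1.86+1.13j, -0.47+1.66j]] + [[-1.25-1.19j,(-1.16+0.7j)], [1.86-1.13j,-0.47-1.66j]]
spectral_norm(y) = 4.53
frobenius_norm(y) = 5.15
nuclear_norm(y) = 6.97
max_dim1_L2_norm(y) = 3.85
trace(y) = -3.44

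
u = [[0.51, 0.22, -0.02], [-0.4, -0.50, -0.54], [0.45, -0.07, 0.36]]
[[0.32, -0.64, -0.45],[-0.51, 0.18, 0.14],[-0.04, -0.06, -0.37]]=u @ [[0.18, -0.97, -0.97], [1.02, -0.58, 0.24], [-0.14, 0.92, 0.23]]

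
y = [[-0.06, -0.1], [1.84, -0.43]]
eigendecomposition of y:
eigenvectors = [[0.10+0.20j, 0.10-0.20j], [0.97+0.00j, (0.97-0j)]]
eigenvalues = [(-0.24+0.39j), (-0.24-0.39j)]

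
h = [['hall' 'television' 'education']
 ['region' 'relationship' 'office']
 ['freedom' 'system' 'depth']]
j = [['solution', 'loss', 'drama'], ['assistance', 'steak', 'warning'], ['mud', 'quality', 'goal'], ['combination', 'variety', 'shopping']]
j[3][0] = 'combination'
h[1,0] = 'region'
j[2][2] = 'goal'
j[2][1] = 'quality'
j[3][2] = 'shopping'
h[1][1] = 'relationship'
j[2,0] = 'mud'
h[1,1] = 'relationship'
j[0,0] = 'solution'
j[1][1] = 'steak'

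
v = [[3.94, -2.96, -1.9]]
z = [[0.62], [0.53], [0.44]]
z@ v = [[2.44, -1.84, -1.18], [2.09, -1.57, -1.01], [1.73, -1.30, -0.84]]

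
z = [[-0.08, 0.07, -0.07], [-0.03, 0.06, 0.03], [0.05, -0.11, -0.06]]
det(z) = -0.00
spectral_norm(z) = 0.17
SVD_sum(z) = [[-0.05, 0.08, 0.01], [-0.04, 0.06, 0.01], [0.07, -0.10, -0.01]] + [[-0.03,  -0.01,  -0.08], [0.01,  0.0,  0.02], [-0.02,  -0.01,  -0.05]] + [[0.00,0.0,-0.00], [-0.0,-0.00,0.00], [-0.0,-0.0,0.0]]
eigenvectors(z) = [[(0.8+0j),  (0.8-0j),  0.78+0.00j], [(0.18+0.24j),  0.18-0.24j,  (0.53+0j)], [(-0.29-0.43j),  (-0.29+0.43j),  -0.33+0.00j]]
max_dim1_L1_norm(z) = 0.22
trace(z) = -0.08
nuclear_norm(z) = 0.27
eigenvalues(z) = [(-0.04+0.06j), (-0.04-0.06j), (-0+0j)]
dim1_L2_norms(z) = [0.13, 0.07, 0.13]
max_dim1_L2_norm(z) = 0.13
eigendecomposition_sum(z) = [[-0.04+0.02j,0.04-0.08j,-0.03-0.08j],[(-0.02-0.01j),0.03-0.01j,(0.02-0.03j)],[0.03+0.01j,-0.06+0.01j,(-0.03+0.05j)]] + [[-0.04-0.02j, (0.04+0.08j), -0.03+0.08j], [(-0.02+0.01j), (0.03+0.01j), (0.02+0.03j)], [(0.03-0.01j), (-0.06-0.01j), -0.03-0.05j]] + [[0.00+0.00j,(-0.01-0j),(-0+0j)], [0.00+0.00j,(-0.01-0j),-0.00+0.00j], [-0.00-0.00j,0.00+0.00j,0.00-0.00j]]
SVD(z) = [[-0.55, 0.83, -0.03], [-0.40, -0.24, 0.88], [0.73, 0.50, 0.47]] @ diag([0.17141527665935422, 0.10205755371294122, 0.0010289110394813938]) @ [[0.54,-0.83,-0.1], [-0.34,-0.11,-0.93], [-0.77,-0.54,0.34]]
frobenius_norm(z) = 0.20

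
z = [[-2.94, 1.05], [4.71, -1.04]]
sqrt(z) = [[0.20+1.46j, (0.14-0.46j)], [0.64-2.04j, (0.46+0.64j)]]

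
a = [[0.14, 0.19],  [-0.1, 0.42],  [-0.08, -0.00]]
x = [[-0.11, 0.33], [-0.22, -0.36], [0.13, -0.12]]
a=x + [[0.25, -0.14], [0.12, 0.78], [-0.21, 0.12]]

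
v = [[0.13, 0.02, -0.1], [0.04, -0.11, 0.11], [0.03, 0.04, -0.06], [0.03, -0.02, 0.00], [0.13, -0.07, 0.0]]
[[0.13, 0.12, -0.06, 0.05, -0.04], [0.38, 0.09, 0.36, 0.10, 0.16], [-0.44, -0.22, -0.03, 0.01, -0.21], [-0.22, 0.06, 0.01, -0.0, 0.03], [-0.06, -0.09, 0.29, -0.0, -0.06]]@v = [[0.02, -0.01, 0.00], [0.09, -0.0, -0.05], [-0.09, 0.03, 0.02], [-0.02, -0.01, 0.03], [-0.01, 0.02, -0.02]]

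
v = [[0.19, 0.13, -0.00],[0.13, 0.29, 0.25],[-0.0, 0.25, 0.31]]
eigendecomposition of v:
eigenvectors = [[0.47, 0.85, 0.24],[-0.69, 0.18, 0.70],[0.55, -0.49, 0.67]]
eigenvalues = [-0.0, 0.22, 0.57]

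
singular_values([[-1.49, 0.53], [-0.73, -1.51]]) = [1.73, 1.53]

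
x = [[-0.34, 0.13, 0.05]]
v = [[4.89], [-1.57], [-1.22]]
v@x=[[-1.66, 0.64, 0.24], [0.53, -0.2, -0.08], [0.41, -0.16, -0.06]]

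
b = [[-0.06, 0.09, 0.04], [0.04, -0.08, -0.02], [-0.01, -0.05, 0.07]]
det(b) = 0.00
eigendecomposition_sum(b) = [[-0.05, 0.1, 0.02],[0.04, -0.08, -0.02],[0.01, -0.01, -0.0]] + [[-0.0, -0.0, 0.00],[-0.00, -0.00, 0.0],[-0.00, -0.0, 0.0]] + [[-0.0, -0.01, 0.02], [0.00, 0.0, -0.00], [-0.02, -0.03, 0.07]]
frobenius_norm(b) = 0.17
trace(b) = -0.07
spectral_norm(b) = 0.15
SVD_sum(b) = [[-0.05, 0.10, 0.02],  [0.04, -0.08, -0.02],  [0.01, -0.02, -0.0]] + [[-0.00, -0.01, 0.02], [-0.00, -0.00, 0.0], [-0.02, -0.03, 0.07]] + [[-0.0, -0.0, -0.0], [-0.00, -0.00, -0.00], [0.0, 0.0, 0.0]]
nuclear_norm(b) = 0.24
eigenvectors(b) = [[0.79, -0.86, 0.25], [-0.61, -0.36, -0.06], [-0.11, -0.36, 0.97]]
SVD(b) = [[-0.77, -0.21, -0.60], [0.62, -0.02, -0.79], [0.15, -0.98, 0.14]] @ diag([0.14792257699954692, 0.08545915395238149, 0.003955277431013284]) @ [[0.47, -0.86, -0.22], [0.25, 0.37, -0.89], [0.85, 0.36, 0.39]]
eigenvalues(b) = [-0.14, -0.01, 0.07]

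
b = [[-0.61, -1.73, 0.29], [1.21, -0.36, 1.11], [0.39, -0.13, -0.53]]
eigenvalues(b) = [(-0.3+1.49j), (-0.3-1.49j), (-0.89+0j)]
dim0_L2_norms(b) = [1.41, 1.77, 1.26]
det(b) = -2.07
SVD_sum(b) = [[-0.24, -1.67, 0.6], [-0.07, -0.51, 0.18], [0.01, 0.1, -0.04]] + [[-0.39, -0.05, -0.29], [1.27, 0.15, 0.94], [-0.01, -0.00, -0.01]] + [[0.02, -0.01, -0.03],[0.01, -0.01, -0.01],[0.39, -0.23, -0.49]]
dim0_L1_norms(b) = [2.21, 2.22, 1.93]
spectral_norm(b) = 1.88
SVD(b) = [[-0.96, 0.29, 0.05], [-0.29, -0.96, 0.02], [0.06, 0.01, 1.00]] @ diag([1.8766654696336849, 1.6624334690574498, 0.66275310338179]) @ [[0.14, 0.93, -0.34], [-0.8, -0.1, -0.59], [0.58, -0.35, -0.73]]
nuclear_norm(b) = 4.20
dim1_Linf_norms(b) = [1.73, 1.21, 0.53]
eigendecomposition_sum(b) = [[(-0.25+0.62j), (-0.76-0.33j), (-0.22+0.58j)],[0.60+0.12j, -0.18+0.74j, (0.56+0.1j)],[0.13+0.14j, (-0.18+0.16j), (0.12+0.12j)]] + [[-0.25-0.62j, (-0.76+0.33j), (-0.22-0.58j)],  [0.60-0.12j, (-0.18-0.74j), (0.56-0.1j)],  [0.13-0.14j, -0.18-0.16j, (0.12-0.12j)]] + [[(-0.12-0j),-0.20+0.00j,0.72-0.00j],[0j,0.00-0.00j,(-0.01+0j)],[(0.13+0j),0.22-0.00j,-0.78+0.00j]]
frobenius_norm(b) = 2.59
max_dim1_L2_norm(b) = 1.86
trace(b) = -1.50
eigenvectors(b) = [[(-0.72+0j), (-0.72-0j), -0.68+0.00j], [0.11+0.65j, 0.11-0.65j, 0.01+0.00j], [-0.09+0.19j, (-0.09-0.19j), 0.73+0.00j]]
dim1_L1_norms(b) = [2.63, 2.68, 1.05]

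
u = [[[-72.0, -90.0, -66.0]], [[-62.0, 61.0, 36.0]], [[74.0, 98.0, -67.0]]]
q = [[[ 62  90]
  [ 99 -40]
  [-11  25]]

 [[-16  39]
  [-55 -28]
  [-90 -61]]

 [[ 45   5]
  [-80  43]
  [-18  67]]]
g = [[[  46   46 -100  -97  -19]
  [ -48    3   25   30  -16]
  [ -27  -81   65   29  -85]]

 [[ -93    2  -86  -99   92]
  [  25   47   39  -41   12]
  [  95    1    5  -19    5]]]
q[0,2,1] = 25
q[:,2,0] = [-11, -90, -18]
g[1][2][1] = 1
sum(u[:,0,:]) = -88.0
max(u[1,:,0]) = -62.0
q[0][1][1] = -40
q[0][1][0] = 99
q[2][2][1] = 67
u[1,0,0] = -62.0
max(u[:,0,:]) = 98.0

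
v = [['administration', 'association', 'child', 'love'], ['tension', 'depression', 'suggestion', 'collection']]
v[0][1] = 'association'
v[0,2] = 'child'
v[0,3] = 'love'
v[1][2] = 'suggestion'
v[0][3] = 'love'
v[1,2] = 'suggestion'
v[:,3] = ['love', 'collection']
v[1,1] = 'depression'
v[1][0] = 'tension'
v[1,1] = 'depression'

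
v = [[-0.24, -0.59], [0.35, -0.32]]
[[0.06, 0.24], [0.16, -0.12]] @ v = [[0.07, -0.11], [-0.08, -0.06]]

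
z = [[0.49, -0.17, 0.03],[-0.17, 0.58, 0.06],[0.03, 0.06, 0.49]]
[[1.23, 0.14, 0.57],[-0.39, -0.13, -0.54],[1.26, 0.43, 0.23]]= z @ [[2.27, 0.14, 0.87],[-0.27, -0.27, -0.73],[2.46, 0.9, 0.51]]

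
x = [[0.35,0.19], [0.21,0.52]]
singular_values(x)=[0.65, 0.22]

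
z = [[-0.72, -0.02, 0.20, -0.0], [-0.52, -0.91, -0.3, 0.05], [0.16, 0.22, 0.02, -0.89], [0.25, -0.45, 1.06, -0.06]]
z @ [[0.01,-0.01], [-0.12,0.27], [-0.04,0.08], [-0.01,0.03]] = [[-0.01,0.02], [0.12,-0.26], [-0.02,0.03], [0.01,-0.04]]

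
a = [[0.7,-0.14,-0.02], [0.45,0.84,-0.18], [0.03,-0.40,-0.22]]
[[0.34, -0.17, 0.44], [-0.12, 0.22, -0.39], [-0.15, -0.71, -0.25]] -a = [[-0.36,-0.03,0.46], [-0.57,-0.62,-0.21], [-0.18,-0.31,-0.03]]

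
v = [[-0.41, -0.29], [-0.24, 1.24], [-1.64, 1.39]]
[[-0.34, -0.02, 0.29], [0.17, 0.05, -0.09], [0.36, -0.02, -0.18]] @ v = [[-0.33, 0.48], [0.07, -0.11], [0.15, -0.38]]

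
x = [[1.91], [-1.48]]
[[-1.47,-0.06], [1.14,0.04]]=x @ [[-0.77,-0.03]]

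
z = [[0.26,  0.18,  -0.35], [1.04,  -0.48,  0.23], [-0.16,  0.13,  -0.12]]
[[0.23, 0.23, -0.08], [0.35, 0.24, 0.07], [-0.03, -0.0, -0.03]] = z@[[0.55, 0.46, -0.01], [0.46, 0.44, -0.1], [-0.01, -0.10, 0.16]]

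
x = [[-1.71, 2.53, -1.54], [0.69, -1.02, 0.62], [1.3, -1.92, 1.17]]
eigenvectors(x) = [[-0.76+0.00j,(0.5-0.4j),(0.5+0.4j)],[(0.31+0j),-0.09-0.27j,-0.09+0.27j],[(0.58+0j),(-0.71+0j),(-0.71-0j)]]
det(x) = -0.00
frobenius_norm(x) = 4.51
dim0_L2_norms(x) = [2.26, 3.34, 2.03]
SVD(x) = [[-0.76, -0.55, -0.35], [0.31, 0.17, -0.94], [0.58, -0.82, 0.04]] @ diag([4.510298936876544, 0.0015995580692722232, 0.0009702702192118732]) @ [[0.5, -0.74, 0.45], [-0.66, -0.66, -0.36], [-0.56, 0.12, 0.82]]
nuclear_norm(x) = 4.51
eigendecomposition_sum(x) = [[-1.71-0.00j,2.53+0.00j,(-1.54-0j)], [0.69+0.00j,(-1.02-0j),(0.62+0j)], [(1.3+0j),(-1.92-0j),1.17+0.00j]] + [[-0.00+0.00j, 0j, (-0-0j)], [0.00+0.00j, 0.00-0.00j, -0.00+0.00j], [0.00+0.00j, 0.00-0.00j, 0j]] + [[(-0-0j),-0j,-0.00+0.00j], [0.00-0.00j,0.00+0.00j,(-0-0j)], [-0j,0j,-0j]]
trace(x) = -1.56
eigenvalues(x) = [(-1.56+0j), 0j, -0j]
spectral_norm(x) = 4.51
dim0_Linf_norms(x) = [1.71, 2.53, 1.54]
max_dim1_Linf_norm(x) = 2.53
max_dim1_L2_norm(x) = 3.42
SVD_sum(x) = [[-1.71, 2.53, -1.54], [0.69, -1.02, 0.62], [1.3, -1.92, 1.17]] + [[0.0, 0.0, 0.00], [-0.0, -0.00, -0.0], [0.0, 0.00, 0.00]] + [[0.00, -0.0, -0.0],[0.00, -0.00, -0.00],[-0.00, 0.00, 0.0]]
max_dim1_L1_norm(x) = 5.78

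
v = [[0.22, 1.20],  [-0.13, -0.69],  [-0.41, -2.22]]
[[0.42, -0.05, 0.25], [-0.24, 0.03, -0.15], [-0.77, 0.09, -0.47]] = v @[[0.31, 0.15, 0.23], [0.29, -0.07, 0.17]]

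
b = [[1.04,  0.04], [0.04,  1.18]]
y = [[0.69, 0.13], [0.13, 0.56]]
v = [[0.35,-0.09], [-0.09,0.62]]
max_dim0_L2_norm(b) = 1.18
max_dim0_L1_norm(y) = 0.82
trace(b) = 2.22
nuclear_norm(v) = 0.97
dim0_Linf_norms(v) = [0.35, 0.62]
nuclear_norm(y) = 1.25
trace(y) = 1.25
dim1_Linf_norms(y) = [0.69, 0.56]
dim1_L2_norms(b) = [1.04, 1.18]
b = v + y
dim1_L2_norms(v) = [0.36, 0.63]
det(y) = 0.37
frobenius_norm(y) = 0.91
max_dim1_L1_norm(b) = 1.22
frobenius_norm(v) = 0.72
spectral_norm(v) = 0.65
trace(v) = 0.97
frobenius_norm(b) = 1.57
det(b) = 1.23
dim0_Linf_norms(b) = [1.04, 1.18]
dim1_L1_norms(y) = [0.82, 0.69]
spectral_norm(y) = 0.77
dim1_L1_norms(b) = [1.08, 1.22]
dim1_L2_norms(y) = [0.7, 0.57]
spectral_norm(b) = 1.19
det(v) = 0.21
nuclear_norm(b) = 2.22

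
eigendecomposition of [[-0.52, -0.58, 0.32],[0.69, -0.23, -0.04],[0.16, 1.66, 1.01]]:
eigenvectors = [[(0.63+0j), 0.63-0.00j, 0.17+0.00j], [(-0.17-0.53j), -0.17+0.53j, (0.06+0j)], [(-0.15+0.53j), (-0.15-0.53j), (0.98+0j)]]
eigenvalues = [(-0.44+0.76j), (-0.44-0.76j), (1.13+0j)]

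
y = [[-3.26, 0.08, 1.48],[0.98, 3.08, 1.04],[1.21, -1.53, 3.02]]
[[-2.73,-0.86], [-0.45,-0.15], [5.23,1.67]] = y @ [[1.2, 0.38], [-0.81, -0.26], [0.84, 0.27]]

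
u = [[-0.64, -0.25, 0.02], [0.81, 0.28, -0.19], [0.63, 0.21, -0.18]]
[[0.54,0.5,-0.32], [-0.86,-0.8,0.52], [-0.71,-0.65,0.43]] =u @ [[-0.91, -0.84, 0.55], [0.26, 0.24, -0.16], [1.04, 0.96, -0.63]]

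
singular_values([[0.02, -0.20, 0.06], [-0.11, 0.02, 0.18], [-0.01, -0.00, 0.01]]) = [0.22, 0.2, 0.0]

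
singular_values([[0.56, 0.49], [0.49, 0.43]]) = [0.99, 0.0]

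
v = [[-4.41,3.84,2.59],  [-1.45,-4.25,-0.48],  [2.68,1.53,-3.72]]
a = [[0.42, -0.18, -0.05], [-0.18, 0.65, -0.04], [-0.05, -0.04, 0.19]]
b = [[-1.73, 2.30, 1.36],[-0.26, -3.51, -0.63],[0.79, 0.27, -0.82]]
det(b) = -3.23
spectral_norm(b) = 4.48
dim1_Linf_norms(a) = [0.42, 0.65, 0.19]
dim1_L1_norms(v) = [10.84, 6.18, 7.93]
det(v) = -74.86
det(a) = 0.04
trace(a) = 1.26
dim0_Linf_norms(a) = [0.42, 0.65, 0.19]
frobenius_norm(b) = 4.93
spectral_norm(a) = 0.75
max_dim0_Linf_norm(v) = 4.41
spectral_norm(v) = 7.15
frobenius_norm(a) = 0.84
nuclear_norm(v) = 14.53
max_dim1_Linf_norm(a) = 0.65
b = a @ v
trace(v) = -12.38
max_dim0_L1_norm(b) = 6.08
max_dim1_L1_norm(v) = 10.84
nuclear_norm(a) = 1.26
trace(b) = -6.06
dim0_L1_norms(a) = [0.65, 0.87, 0.28]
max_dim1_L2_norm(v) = 6.4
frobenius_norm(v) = 9.20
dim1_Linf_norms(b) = [2.3, 3.51, 0.82]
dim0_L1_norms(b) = [2.78, 6.08, 2.81]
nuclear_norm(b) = 6.86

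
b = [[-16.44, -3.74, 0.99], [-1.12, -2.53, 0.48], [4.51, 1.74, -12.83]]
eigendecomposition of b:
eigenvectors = [[0.72, 0.23, -0.25], [0.07, -0.02, 0.97], [-0.69, 0.97, 0.05]]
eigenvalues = [-17.77, -11.82, -2.21]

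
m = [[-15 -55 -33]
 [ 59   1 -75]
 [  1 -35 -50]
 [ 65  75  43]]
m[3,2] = 43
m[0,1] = -55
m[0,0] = -15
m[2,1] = -35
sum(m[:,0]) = 110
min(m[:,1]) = -55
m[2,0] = 1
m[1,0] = 59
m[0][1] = -55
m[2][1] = -35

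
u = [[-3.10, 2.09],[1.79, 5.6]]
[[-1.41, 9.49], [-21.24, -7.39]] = u@[[-1.73,-3.25], [-3.24,-0.28]]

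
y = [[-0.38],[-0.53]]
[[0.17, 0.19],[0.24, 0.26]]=y @[[-0.46,-0.50]]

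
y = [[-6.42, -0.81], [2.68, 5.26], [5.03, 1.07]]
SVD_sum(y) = [[-5.65, -2.53], [4.19, 1.87], [4.59, 2.05]] + [[-0.77,1.72], [-1.51,3.39], [0.44,-0.98]]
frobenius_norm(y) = 10.16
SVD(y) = [[-0.67, -0.44], [0.5, -0.86], [0.55, 0.25]] @ diag([9.204486937627573, 4.294848101509922]) @ [[0.91, 0.41], [0.41, -0.91]]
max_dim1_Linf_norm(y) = 6.42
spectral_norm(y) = 9.20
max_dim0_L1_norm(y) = 14.13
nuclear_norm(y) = 13.50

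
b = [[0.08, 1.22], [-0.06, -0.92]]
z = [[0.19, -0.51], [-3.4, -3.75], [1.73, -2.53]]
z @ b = [[0.05, 0.7], [-0.05, -0.7], [0.29, 4.44]]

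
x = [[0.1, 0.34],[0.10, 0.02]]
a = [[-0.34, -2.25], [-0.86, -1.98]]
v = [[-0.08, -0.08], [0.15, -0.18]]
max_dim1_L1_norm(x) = 0.44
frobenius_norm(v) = 0.26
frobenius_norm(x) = 0.37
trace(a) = -2.32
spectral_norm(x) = 0.36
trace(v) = -0.26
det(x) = -0.03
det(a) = -1.26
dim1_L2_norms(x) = [0.35, 0.1]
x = v @ a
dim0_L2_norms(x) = [0.14, 0.34]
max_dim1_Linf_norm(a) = 2.25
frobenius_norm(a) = 3.14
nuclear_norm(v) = 0.35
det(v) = 0.03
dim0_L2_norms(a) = [0.92, 3.0]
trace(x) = 0.12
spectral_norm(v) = 0.23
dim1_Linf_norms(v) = [0.08, 0.18]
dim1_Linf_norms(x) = [0.34, 0.1]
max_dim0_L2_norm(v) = 0.2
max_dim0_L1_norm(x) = 0.36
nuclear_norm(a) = 3.52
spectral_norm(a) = 3.11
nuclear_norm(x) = 0.45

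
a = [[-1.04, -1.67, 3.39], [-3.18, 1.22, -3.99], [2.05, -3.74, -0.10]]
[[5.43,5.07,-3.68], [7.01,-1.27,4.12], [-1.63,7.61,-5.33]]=a @ [[-2.85, -0.66, -0.18], [-1.13, -2.4, 1.34], [0.17, 0.11, -0.48]]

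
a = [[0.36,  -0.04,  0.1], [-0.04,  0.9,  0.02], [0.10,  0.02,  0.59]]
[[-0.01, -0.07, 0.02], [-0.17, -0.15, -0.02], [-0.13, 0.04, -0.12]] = a@[[0.00, -0.25, 0.11],[-0.18, -0.18, -0.01],[-0.21, 0.12, -0.22]]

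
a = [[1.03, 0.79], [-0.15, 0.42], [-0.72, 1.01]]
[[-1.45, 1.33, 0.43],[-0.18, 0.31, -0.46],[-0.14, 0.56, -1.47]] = a@[[-0.84, 0.56, 0.99], [-0.74, 0.95, -0.75]]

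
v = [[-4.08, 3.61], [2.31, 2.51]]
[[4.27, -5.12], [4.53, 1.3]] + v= [[0.19, -1.51], [6.84, 3.81]]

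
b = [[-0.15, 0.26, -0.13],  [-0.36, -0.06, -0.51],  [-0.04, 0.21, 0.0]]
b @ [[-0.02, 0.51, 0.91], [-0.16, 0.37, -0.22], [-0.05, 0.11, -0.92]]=[[-0.03, 0.01, -0.07], [0.04, -0.26, 0.15], [-0.03, 0.06, -0.08]]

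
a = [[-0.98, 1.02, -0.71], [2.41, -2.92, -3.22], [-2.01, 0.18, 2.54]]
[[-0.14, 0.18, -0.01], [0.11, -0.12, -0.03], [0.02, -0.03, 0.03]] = a @ [[0.05, -0.07, 0.00], [-0.05, 0.06, 0.0], [0.05, -0.07, 0.01]]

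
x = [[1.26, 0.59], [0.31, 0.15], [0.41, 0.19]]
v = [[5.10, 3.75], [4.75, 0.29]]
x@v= [[9.23, 4.90], [2.29, 1.21], [2.99, 1.59]]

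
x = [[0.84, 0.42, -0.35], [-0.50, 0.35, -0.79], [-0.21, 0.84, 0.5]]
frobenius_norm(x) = 1.73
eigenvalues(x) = [(1+0j), (0.34+0.94j), (0.34-0.94j)]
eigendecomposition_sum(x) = [[(0.76-0j), (-0.06-0j), (-0.43+0j)], [(-0.06+0j), (0.01+0j), (0.04+0j)], [-0.42+0.00j, 0.04+0.00j, (0.24+0j)]] + [[(0.04+0.12j), (0.24-0.05j), 0.04+0.21j], [-0.22+0.11j, (0.17+0.47j), (-0.41+0.13j)], [0.11+0.19j, 0.40-0.17j, 0.13+0.36j]] + [[0.04-0.12j, (0.24+0.05j), (0.04-0.21j)], [(-0.22-0.11j), (0.17-0.47j), -0.41-0.13j], [(0.11-0.19j), (0.4+0.17j), (0.13-0.36j)]]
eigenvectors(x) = [[(0.87+0j), -0.05+0.35j, -0.05-0.35j], [-0.07+0.00j, (-0.7+0j), -0.70-0.00j], [-0.49+0.00j, (0.02+0.62j), 0.02-0.62j]]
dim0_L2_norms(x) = [1.0, 1.0, 1.0]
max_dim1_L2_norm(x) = 1.0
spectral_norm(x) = 1.00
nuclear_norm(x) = 3.00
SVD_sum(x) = [[0.32, 0.67, -0.35], [0.17, 0.35, -0.18], [0.15, 0.32, -0.17]] + [[0.42, -0.29, -0.17], [-0.25, 0.17, 0.1], [-0.60, 0.42, 0.25]] + [[0.1, 0.04, 0.17], [-0.42, -0.17, -0.71], [0.24, 0.1, 0.42]]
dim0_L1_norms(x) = [1.55, 1.61, 1.64]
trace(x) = 1.69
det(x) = 1.00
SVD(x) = [[0.82, -0.54, 0.2],  [0.43, 0.32, -0.85],  [0.39, 0.78, 0.49]] @ diag([1.0034895065628193, 1.0001942316953858, 0.9967047251325669]) @ [[0.39, 0.82, -0.43], [-0.78, 0.54, 0.32], [0.49, 0.2, 0.85]]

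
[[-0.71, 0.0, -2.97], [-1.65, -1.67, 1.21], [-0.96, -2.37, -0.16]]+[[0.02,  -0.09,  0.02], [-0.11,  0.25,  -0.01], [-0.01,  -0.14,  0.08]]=[[-0.69, -0.09, -2.95], [-1.76, -1.42, 1.20], [-0.97, -2.51, -0.08]]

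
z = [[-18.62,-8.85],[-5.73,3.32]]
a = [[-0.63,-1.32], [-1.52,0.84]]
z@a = [[25.18, 17.14], [-1.44, 10.35]]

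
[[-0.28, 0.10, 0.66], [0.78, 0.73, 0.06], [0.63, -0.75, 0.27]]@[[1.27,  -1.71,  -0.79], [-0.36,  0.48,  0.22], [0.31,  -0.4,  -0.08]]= [[-0.19, 0.26, 0.19],  [0.75, -1.01, -0.46],  [1.15, -1.55, -0.68]]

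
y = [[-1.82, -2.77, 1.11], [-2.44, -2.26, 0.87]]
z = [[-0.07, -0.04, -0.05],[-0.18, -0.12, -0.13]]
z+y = [[-1.89, -2.81, 1.06], [-2.62, -2.38, 0.74]]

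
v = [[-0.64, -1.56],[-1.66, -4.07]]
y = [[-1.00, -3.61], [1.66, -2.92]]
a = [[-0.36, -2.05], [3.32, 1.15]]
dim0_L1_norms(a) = [3.68, 3.2]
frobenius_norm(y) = 5.03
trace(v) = -4.71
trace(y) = -3.92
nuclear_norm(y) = 6.57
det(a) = 6.39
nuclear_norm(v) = 4.71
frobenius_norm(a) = 4.08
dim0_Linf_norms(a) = [3.32, 2.05]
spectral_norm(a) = 3.70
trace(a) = 0.79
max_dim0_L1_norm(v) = 5.63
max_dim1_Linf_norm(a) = 3.32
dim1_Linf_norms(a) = [2.05, 3.32]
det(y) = 8.91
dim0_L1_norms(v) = [2.3, 5.63]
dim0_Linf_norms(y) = [1.66, 3.61]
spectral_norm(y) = 4.65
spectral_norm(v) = 4.71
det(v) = 0.02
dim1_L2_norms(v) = [1.69, 4.4]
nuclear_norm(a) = 5.43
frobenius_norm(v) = 4.71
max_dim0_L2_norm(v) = 4.36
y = a + v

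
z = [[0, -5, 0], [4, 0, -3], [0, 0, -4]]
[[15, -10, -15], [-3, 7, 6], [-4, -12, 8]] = z @ [[0, 4, 0], [-3, 2, 3], [1, 3, -2]]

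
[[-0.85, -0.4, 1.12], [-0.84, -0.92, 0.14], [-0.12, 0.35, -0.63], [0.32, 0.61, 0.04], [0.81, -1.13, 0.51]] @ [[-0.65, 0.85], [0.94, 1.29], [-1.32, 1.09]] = [[-1.3, -0.02],[-0.50, -1.75],[1.24, -0.34],[0.31, 1.10],[-2.26, -0.21]]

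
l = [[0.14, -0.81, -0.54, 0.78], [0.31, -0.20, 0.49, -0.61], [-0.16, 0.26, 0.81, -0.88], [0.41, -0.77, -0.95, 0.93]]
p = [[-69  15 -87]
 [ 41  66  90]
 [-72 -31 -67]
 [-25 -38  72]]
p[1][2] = 90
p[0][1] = 15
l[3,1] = -0.773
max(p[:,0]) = 41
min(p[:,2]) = -87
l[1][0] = 0.314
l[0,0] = 0.139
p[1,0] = 41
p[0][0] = -69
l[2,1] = 0.262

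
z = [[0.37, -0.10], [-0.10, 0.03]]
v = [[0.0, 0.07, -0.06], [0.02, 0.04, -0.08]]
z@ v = [[-0.0, 0.02, -0.01], [0.0, -0.01, 0.00]]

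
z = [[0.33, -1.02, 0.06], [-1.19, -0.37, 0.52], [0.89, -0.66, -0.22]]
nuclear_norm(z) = 2.88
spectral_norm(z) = 1.66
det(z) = 0.00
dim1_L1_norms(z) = [1.41, 2.08, 1.77]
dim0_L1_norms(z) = [2.41, 2.05, 0.8]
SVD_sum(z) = [[0.57, -0.23, -0.18],[-0.96, 0.38, 0.3],[0.97, -0.38, -0.3]] + [[-0.24, -0.79, 0.24], [-0.23, -0.75, 0.22], [-0.08, -0.28, 0.08]] + [[0.0, 0.00, 0.0], [-0.00, -0.00, -0.0], [-0.00, -0.00, -0.0]]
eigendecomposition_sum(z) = [[0.86, -0.57, -0.22], [-0.42, 0.28, 0.11], [0.93, -0.62, -0.24]] + [[-0.53, -0.45, 0.28], [-0.77, -0.65, 0.41], [-0.04, -0.04, 0.02]] + [[0.00, -0.0, -0.0],[0.00, -0.0, -0.0],[0.00, -0.00, -0.00]]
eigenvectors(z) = [[0.64, -0.56, 0.35], [-0.32, -0.82, 0.17], [0.7, -0.04, 0.92]]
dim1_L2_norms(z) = [1.07, 1.35, 1.13]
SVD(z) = [[-0.38, -0.71, -0.6], [0.65, -0.67, 0.37], [-0.66, -0.24, 0.71]] @ diag([1.659454575020985, 1.2241770964485412, 0.0009746654503895073]) @ [[-0.89, 0.35, 0.28],[0.28, 0.92, -0.27],[-0.35, -0.17, -0.92]]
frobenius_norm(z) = 2.06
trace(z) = -0.26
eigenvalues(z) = [0.9, -1.16, -0.0]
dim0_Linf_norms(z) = [1.19, 1.02, 0.52]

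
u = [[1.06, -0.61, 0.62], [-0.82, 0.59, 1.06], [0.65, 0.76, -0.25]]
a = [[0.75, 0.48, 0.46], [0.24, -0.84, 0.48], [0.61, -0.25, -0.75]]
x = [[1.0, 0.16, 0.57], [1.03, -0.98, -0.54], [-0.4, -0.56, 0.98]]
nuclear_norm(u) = 3.82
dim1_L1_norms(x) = [1.73, 2.55, 1.94]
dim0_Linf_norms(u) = [1.06, 0.76, 1.06]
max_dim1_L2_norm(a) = 1.0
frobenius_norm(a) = 1.73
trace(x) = 1.00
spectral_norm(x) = 1.63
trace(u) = 1.40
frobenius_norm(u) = 2.26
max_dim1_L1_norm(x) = 2.55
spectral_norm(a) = 1.00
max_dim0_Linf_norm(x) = 1.03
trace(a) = -0.84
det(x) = -1.94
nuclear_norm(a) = 3.00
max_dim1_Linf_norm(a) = 0.84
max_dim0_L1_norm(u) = 2.53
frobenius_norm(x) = 2.26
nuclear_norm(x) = 3.83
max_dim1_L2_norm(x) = 1.52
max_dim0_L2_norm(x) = 1.49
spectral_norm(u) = 1.63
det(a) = 1.00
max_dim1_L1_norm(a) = 1.69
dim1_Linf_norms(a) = [0.75, 0.84, 0.75]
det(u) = -1.93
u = a @ x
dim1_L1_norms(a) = [1.69, 1.56, 1.61]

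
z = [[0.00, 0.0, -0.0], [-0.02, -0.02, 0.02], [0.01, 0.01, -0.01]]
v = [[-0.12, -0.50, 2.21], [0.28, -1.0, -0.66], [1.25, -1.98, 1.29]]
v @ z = [[0.03, 0.03, -0.03], [0.01, 0.01, -0.01], [0.05, 0.05, -0.05]]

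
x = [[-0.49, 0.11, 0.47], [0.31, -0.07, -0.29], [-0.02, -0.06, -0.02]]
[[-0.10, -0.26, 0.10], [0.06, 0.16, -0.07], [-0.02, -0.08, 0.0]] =x @ [[0.33, 0.52, -0.31], [0.25, 1.2, 0.14], [0.08, -0.29, -0.14]]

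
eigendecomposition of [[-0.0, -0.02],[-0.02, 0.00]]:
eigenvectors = [[-0.71, 0.71], [-0.71, -0.71]]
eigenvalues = [-0.02, 0.02]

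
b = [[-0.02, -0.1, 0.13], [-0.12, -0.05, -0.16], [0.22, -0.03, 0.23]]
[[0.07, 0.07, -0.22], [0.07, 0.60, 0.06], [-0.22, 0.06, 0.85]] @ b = [[-0.06,-0.0,-0.05], [-0.06,-0.04,-0.07], [0.18,-0.01,0.16]]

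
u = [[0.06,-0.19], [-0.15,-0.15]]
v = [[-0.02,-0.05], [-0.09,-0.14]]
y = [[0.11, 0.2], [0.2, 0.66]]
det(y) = 0.03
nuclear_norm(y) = 0.77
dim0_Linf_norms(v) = [0.09, 0.14]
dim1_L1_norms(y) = [0.31, 0.86]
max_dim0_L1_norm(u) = 0.34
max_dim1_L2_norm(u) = 0.21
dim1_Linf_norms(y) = [0.2, 0.66]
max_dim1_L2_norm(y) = 0.69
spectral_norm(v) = 0.17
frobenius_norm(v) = 0.17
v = y @ u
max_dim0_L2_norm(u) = 0.24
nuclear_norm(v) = 0.18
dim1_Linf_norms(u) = [0.19, 0.15]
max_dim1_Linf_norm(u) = 0.19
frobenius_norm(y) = 0.73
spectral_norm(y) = 0.73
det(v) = -0.00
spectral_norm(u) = 0.25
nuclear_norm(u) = 0.40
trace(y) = 0.77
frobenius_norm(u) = 0.29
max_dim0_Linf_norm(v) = 0.14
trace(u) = -0.09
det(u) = -0.04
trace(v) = -0.16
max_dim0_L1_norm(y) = 0.86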